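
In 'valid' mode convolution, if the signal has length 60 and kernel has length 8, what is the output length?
'Valid' mode counts only positions where the kernel fully overlaps the signal: m - n + 1 = 60 - 8 + 1 = 53

53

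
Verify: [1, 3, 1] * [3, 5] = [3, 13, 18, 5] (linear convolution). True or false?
Recompute linear convolution of [1, 3, 1] and [3, 5]: y[0] = 1×3 = 3; y[1] = 1×5 + 3×3 = 14; y[2] = 3×5 + 1×3 = 18; y[3] = 1×5 = 5 → [3, 14, 18, 5]. Compare to given [3, 13, 18, 5]: they differ at index 1: given 13, correct 14, so answer: No

No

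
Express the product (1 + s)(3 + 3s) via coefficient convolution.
Ascending coefficients: a = [1, 1], b = [3, 3]. c[0] = 1×3 = 3; c[1] = 1×3 + 1×3 = 6; c[2] = 1×3 = 3. Result coefficients: [3, 6, 3] → 3 + 6s + 3s^2

3 + 6s + 3s^2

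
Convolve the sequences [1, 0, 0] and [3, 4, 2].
y[0] = 1×3 = 3; y[1] = 1×4 + 0×3 = 4; y[2] = 1×2 + 0×4 + 0×3 = 2; y[3] = 0×2 + 0×4 = 0; y[4] = 0×2 = 0

[3, 4, 2, 0, 0]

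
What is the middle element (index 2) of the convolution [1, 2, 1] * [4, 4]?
Use y[k] = Σ_i a[i]·b[k-i] at k=2. y[2] = 2×4 + 1×4 = 12

12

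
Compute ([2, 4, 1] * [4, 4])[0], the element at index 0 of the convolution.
Use y[k] = Σ_i a[i]·b[k-i] at k=0. y[0] = 2×4 = 8

8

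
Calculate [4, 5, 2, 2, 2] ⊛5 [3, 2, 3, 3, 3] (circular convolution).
Use y[k] = Σ_j x[j]·h[(k-j) mod 5]. y[0] = 4×3 + 5×3 + 2×3 + 2×3 + 2×2 = 43; y[1] = 4×2 + 5×3 + 2×3 + 2×3 + 2×3 = 41; y[2] = 4×3 + 5×2 + 2×3 + 2×3 + 2×3 = 40; y[3] = 4×3 + 5×3 + 2×2 + 2×3 + 2×3 = 43; y[4] = 4×3 + 5×3 + 2×3 + 2×2 + 2×3 = 43. Result: [43, 41, 40, 43, 43]

[43, 41, 40, 43, 43]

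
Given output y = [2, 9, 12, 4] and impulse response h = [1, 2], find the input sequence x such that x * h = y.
Deconvolve y=[2, 9, 12, 4] by h=[1, 2]. Since h[0]=1, solve forward: x[0] = y[0] / 1 = 2; x[1] = (y[1] - 2×2) / 1 = 5; x[2] = (y[2] - 5×2) / 1 = 2. So x = [2, 5, 2]. Check by forward convolution: y[0] = 2×1 = 2; y[1] = 2×2 + 5×1 = 9; y[2] = 5×2 + 2×1 = 12; y[3] = 2×2 = 4

[2, 5, 2]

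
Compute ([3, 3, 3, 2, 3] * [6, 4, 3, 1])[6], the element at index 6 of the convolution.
Use y[k] = Σ_i a[i]·b[k-i] at k=6. y[6] = 2×1 + 3×3 = 11

11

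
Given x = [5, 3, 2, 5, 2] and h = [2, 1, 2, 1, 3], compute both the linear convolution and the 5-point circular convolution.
Linear: y_lin[0] = 5×2 = 10; y_lin[1] = 5×1 + 3×2 = 11; y_lin[2] = 5×2 + 3×1 + 2×2 = 17; y_lin[3] = 5×1 + 3×2 + 2×1 + 5×2 = 23; y_lin[4] = 5×3 + 3×1 + 2×2 + 5×1 + 2×2 = 31; y_lin[5] = 3×3 + 2×1 + 5×2 + 2×1 = 23; y_lin[6] = 2×3 + 5×1 + 2×2 = 15; y_lin[7] = 5×3 + 2×1 = 17; y_lin[8] = 2×3 = 6 → [10, 11, 17, 23, 31, 23, 15, 17, 6]. Circular (length 5): y[0] = 5×2 + 3×3 + 2×1 + 5×2 + 2×1 = 33; y[1] = 5×1 + 3×2 + 2×3 + 5×1 + 2×2 = 26; y[2] = 5×2 + 3×1 + 2×2 + 5×3 + 2×1 = 34; y[3] = 5×1 + 3×2 + 2×1 + 5×2 + 2×3 = 29; y[4] = 5×3 + 3×1 + 2×2 + 5×1 + 2×2 = 31 → [33, 26, 34, 29, 31]

Linear: [10, 11, 17, 23, 31, 23, 15, 17, 6], Circular: [33, 26, 34, 29, 31]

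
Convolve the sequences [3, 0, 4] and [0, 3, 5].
y[0] = 3×0 = 0; y[1] = 3×3 + 0×0 = 9; y[2] = 3×5 + 0×3 + 4×0 = 15; y[3] = 0×5 + 4×3 = 12; y[4] = 4×5 = 20

[0, 9, 15, 12, 20]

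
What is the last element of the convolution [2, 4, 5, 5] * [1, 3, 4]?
Use y[k] = Σ_i a[i]·b[k-i] at k=5. y[5] = 5×4 = 20

20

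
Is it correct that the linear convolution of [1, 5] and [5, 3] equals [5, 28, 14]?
Recompute linear convolution of [1, 5] and [5, 3]: y[0] = 1×5 = 5; y[1] = 1×3 + 5×5 = 28; y[2] = 5×3 = 15 → [5, 28, 15]. Compare to given [5, 28, 14]: they differ at index 2: given 14, correct 15, so answer: No

No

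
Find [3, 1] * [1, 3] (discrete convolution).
y[0] = 3×1 = 3; y[1] = 3×3 + 1×1 = 10; y[2] = 1×3 = 3

[3, 10, 3]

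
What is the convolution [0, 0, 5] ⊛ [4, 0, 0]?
y[0] = 0×4 = 0; y[1] = 0×0 + 0×4 = 0; y[2] = 0×0 + 0×0 + 5×4 = 20; y[3] = 0×0 + 5×0 = 0; y[4] = 5×0 = 0

[0, 0, 20, 0, 0]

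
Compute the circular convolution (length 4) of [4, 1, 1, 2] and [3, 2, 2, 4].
Use y[k] = Σ_j u[j]·v[(k-j) mod 4]. y[0] = 4×3 + 1×4 + 1×2 + 2×2 = 22; y[1] = 4×2 + 1×3 + 1×4 + 2×2 = 19; y[2] = 4×2 + 1×2 + 1×3 + 2×4 = 21; y[3] = 4×4 + 1×2 + 1×2 + 2×3 = 26. Result: [22, 19, 21, 26]

[22, 19, 21, 26]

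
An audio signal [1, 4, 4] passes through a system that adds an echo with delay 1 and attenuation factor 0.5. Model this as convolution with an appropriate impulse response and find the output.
Direct-path + delayed-attenuated-path model → impulse response h = [1, 0.5] (1 at lag 0, 0.5 at lag 1). Output y[n] = x[n] + 0.5·x[n - 1] (with x[n] = 0 outside 0..2): y[0] = 1 + 0.5×0 = 1; y[1] = 4 + 0.5×1 = 4.5; y[2] = 4 + 0.5×4 = 6.0; y[3] = 0 + 0.5×4 = 2.0. So y = [1, 4.5, 6.0, 2.0]

[1, 4.5, 6.0, 2.0]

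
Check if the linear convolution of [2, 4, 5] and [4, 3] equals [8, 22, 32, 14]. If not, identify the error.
Recompute linear convolution of [2, 4, 5] and [4, 3]: y[0] = 2×4 = 8; y[1] = 2×3 + 4×4 = 22; y[2] = 4×3 + 5×4 = 32; y[3] = 5×3 = 15 → [8, 22, 32, 15]. Compare to given [8, 22, 32, 14]: they differ at index 3: given 14, correct 15, so answer: No

No. Error at index 3: given 14, correct 15.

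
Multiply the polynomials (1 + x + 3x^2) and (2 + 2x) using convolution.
Ascending coefficients: a = [1, 1, 3], b = [2, 2]. c[0] = 1×2 = 2; c[1] = 1×2 + 1×2 = 4; c[2] = 1×2 + 3×2 = 8; c[3] = 3×2 = 6. Result coefficients: [2, 4, 8, 6] → 2 + 4x + 8x^2 + 6x^3

2 + 4x + 8x^2 + 6x^3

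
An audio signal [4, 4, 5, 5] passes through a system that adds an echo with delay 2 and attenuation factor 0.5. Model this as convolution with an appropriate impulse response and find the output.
Direct-path + delayed-attenuated-path model → impulse response h = [1, 0, 0.5] (1 at lag 0, 0.5 at lag 2). Output y[n] = x[n] + 0.5·x[n - 2] (with x[n] = 0 outside 0..3): y[0] = 4 + 0.5×0 = 4; y[1] = 4 + 0.5×0 = 4; y[2] = 5 + 0.5×4 = 7.0; y[3] = 5 + 0.5×4 = 7.0; y[4] = 0 + 0.5×5 = 2.5; y[5] = 0 + 0.5×5 = 2.5. So y = [4, 4, 7.0, 7.0, 2.5, 2.5]

[4, 4, 7.0, 7.0, 2.5, 2.5]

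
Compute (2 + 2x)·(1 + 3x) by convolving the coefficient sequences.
Ascending coefficients: a = [2, 2], b = [1, 3]. c[0] = 2×1 = 2; c[1] = 2×3 + 2×1 = 8; c[2] = 2×3 = 6. Result coefficients: [2, 8, 6] → 2 + 8x + 6x^2

2 + 8x + 6x^2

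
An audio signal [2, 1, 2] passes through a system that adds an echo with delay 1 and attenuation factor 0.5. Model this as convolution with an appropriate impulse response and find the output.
Direct-path + delayed-attenuated-path model → impulse response h = [1, 0.5] (1 at lag 0, 0.5 at lag 1). Output y[n] = x[n] + 0.5·x[n - 1] (with x[n] = 0 outside 0..2): y[0] = 2 + 0.5×0 = 2; y[1] = 1 + 0.5×2 = 2.0; y[2] = 2 + 0.5×1 = 2.5; y[3] = 0 + 0.5×2 = 1.0. So y = [2, 2.0, 2.5, 1.0]

[2, 2.0, 2.5, 1.0]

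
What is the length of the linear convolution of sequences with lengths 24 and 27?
Linear/full convolution length: m + n - 1 = 24 + 27 - 1 = 50

50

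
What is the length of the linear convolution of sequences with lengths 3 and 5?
Linear/full convolution length: m + n - 1 = 3 + 5 - 1 = 7

7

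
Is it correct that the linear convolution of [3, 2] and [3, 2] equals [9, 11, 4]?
Recompute linear convolution of [3, 2] and [3, 2]: y[0] = 3×3 = 9; y[1] = 3×2 + 2×3 = 12; y[2] = 2×2 = 4 → [9, 12, 4]. Compare to given [9, 11, 4]: they differ at index 1: given 11, correct 12, so answer: No

No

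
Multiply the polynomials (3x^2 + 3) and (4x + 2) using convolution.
Ascending coefficients: a = [3, 0, 3], b = [2, 4]. c[0] = 3×2 = 6; c[1] = 3×4 + 0×2 = 12; c[2] = 0×4 + 3×2 = 6; c[3] = 3×4 = 12. Result coefficients: [6, 12, 6, 12] → 12x^3 + 6x^2 + 12x + 6

12x^3 + 6x^2 + 12x + 6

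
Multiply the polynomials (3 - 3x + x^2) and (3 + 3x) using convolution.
Ascending coefficients: a = [3, -3, 1], b = [3, 3]. c[0] = 3×3 = 9; c[1] = 3×3 + -3×3 = 0; c[2] = -3×3 + 1×3 = -6; c[3] = 1×3 = 3. Result coefficients: [9, 0, -6, 3] → 9 - 6x^2 + 3x^3

9 - 6x^2 + 3x^3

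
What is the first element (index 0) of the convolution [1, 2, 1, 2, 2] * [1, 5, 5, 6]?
Use y[k] = Σ_i a[i]·b[k-i] at k=0. y[0] = 1×1 = 1

1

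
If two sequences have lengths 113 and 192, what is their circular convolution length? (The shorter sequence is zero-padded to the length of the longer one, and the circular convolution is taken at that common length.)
Circular convolution (zero-padding the shorter input) has length max(m, n) = max(113, 192) = 192

192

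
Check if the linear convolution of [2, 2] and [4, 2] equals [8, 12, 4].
Recompute linear convolution of [2, 2] and [4, 2]: y[0] = 2×4 = 8; y[1] = 2×2 + 2×4 = 12; y[2] = 2×2 = 4 → [8, 12, 4]. Given [8, 12, 4] matches, so answer: Yes

Yes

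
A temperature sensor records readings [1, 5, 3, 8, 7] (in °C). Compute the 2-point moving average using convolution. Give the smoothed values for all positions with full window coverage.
2-point moving average kernel = [1, 1]. Apply in 'valid' mode (full window coverage): avg[0] = (1 + 5) / 2 = 3.0; avg[1] = (5 + 3) / 2 = 4.0; avg[2] = (3 + 8) / 2 = 5.5; avg[3] = (8 + 7) / 2 = 7.5. Smoothed values: [3.0, 4.0, 5.5, 7.5]

[3.0, 4.0, 5.5, 7.5]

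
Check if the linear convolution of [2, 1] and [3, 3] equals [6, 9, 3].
Recompute linear convolution of [2, 1] and [3, 3]: y[0] = 2×3 = 6; y[1] = 2×3 + 1×3 = 9; y[2] = 1×3 = 3 → [6, 9, 3]. Given [6, 9, 3] matches, so answer: Yes

Yes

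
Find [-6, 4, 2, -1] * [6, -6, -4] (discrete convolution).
y[0] = -6×6 = -36; y[1] = -6×-6 + 4×6 = 60; y[2] = -6×-4 + 4×-6 + 2×6 = 12; y[3] = 4×-4 + 2×-6 + -1×6 = -34; y[4] = 2×-4 + -1×-6 = -2; y[5] = -1×-4 = 4

[-36, 60, 12, -34, -2, 4]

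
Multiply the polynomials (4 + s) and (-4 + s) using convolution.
Ascending coefficients: a = [4, 1], b = [-4, 1]. c[0] = 4×-4 = -16; c[1] = 4×1 + 1×-4 = 0; c[2] = 1×1 = 1. Result coefficients: [-16, 0, 1] → -16 + s^2

-16 + s^2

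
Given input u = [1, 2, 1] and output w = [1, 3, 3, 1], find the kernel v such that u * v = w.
Output length 4 = len(u) + len(v) - 1 ⇒ len(v) = 2. Solve v forward using v[k] = (w[k] - Σ_{i≥1} u[i]·v[k-i]) / u[0]: v[0] = w[0] / u[0] = 1 / 1 = 1; v[1] = (w[1] - 2×1) / u[0] = (3 - 2×1) / 1 = 1. So v = [1, 1]. Forward-check [1, 2, 1] * [1, 1]: w[0] = 1×1 = 1; w[1] = 1×1 + 2×1 = 3; w[2] = 2×1 + 1×1 = 3; w[3] = 1×1 = 1 → [1, 3, 3, 1] ✓

[1, 1]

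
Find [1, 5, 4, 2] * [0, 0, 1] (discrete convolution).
y[0] = 1×0 = 0; y[1] = 1×0 + 5×0 = 0; y[2] = 1×1 + 5×0 + 4×0 = 1; y[3] = 5×1 + 4×0 + 2×0 = 5; y[4] = 4×1 + 2×0 = 4; y[5] = 2×1 = 2

[0, 0, 1, 5, 4, 2]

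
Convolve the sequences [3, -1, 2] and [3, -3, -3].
y[0] = 3×3 = 9; y[1] = 3×-3 + -1×3 = -12; y[2] = 3×-3 + -1×-3 + 2×3 = 0; y[3] = -1×-3 + 2×-3 = -3; y[4] = 2×-3 = -6

[9, -12, 0, -3, -6]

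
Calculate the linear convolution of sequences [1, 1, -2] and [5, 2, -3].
y[0] = 1×5 = 5; y[1] = 1×2 + 1×5 = 7; y[2] = 1×-3 + 1×2 + -2×5 = -11; y[3] = 1×-3 + -2×2 = -7; y[4] = -2×-3 = 6

[5, 7, -11, -7, 6]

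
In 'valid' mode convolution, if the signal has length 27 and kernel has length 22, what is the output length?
'Valid' mode counts only positions where the kernel fully overlaps the signal: m - n + 1 = 27 - 22 + 1 = 6

6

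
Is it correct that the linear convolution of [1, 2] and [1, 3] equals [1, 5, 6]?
Recompute linear convolution of [1, 2] and [1, 3]: y[0] = 1×1 = 1; y[1] = 1×3 + 2×1 = 5; y[2] = 2×3 = 6 → [1, 5, 6]. Given [1, 5, 6] matches, so answer: Yes

Yes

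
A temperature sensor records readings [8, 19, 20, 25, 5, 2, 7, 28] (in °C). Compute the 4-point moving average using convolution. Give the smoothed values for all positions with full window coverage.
4-point moving average kernel = [1, 1, 1, 1]. Apply in 'valid' mode (full window coverage): avg[0] = (8 + 19 + 20 + 25) / 4 = 18.0; avg[1] = (19 + 20 + 25 + 5) / 4 = 17.25; avg[2] = (20 + 25 + 5 + 2) / 4 = 13.0; avg[3] = (25 + 5 + 2 + 7) / 4 = 9.75; avg[4] = (5 + 2 + 7 + 28) / 4 = 10.5. Smoothed values: [18.0, 17.25, 13.0, 9.75, 10.5]

[18.0, 17.25, 13.0, 9.75, 10.5]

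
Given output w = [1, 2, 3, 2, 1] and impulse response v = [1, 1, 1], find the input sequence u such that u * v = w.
Deconvolve w=[1, 2, 3, 2, 1] by v=[1, 1, 1]. Since v[0]=1, solve forward: u[0] = w[0] / 1 = 1; u[1] = (w[1] - 1×1) / 1 = 1; u[2] = (w[2] - 1×1 - 1×1) / 1 = 1. So u = [1, 1, 1]. Check by forward convolution: w[0] = 1×1 = 1; w[1] = 1×1 + 1×1 = 2; w[2] = 1×1 + 1×1 + 1×1 = 3; w[3] = 1×1 + 1×1 = 2; w[4] = 1×1 = 1

[1, 1, 1]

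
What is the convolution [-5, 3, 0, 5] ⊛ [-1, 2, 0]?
y[0] = -5×-1 = 5; y[1] = -5×2 + 3×-1 = -13; y[2] = -5×0 + 3×2 + 0×-1 = 6; y[3] = 3×0 + 0×2 + 5×-1 = -5; y[4] = 0×0 + 5×2 = 10; y[5] = 5×0 = 0

[5, -13, 6, -5, 10, 0]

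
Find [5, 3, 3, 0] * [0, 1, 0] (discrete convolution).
y[0] = 5×0 = 0; y[1] = 5×1 + 3×0 = 5; y[2] = 5×0 + 3×1 + 3×0 = 3; y[3] = 3×0 + 3×1 + 0×0 = 3; y[4] = 3×0 + 0×1 = 0; y[5] = 0×0 = 0

[0, 5, 3, 3, 0, 0]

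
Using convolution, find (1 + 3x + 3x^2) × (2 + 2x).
Ascending coefficients: a = [1, 3, 3], b = [2, 2]. c[0] = 1×2 = 2; c[1] = 1×2 + 3×2 = 8; c[2] = 3×2 + 3×2 = 12; c[3] = 3×2 = 6. Result coefficients: [2, 8, 12, 6] → 2 + 8x + 12x^2 + 6x^3

2 + 8x + 12x^2 + 6x^3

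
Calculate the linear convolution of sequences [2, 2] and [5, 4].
y[0] = 2×5 = 10; y[1] = 2×4 + 2×5 = 18; y[2] = 2×4 = 8

[10, 18, 8]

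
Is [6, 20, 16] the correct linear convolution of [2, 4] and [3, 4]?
Recompute linear convolution of [2, 4] and [3, 4]: y[0] = 2×3 = 6; y[1] = 2×4 + 4×3 = 20; y[2] = 4×4 = 16 → [6, 20, 16]. Given [6, 20, 16] matches, so answer: Yes

Yes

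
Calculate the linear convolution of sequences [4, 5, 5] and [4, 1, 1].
y[0] = 4×4 = 16; y[1] = 4×1 + 5×4 = 24; y[2] = 4×1 + 5×1 + 5×4 = 29; y[3] = 5×1 + 5×1 = 10; y[4] = 5×1 = 5

[16, 24, 29, 10, 5]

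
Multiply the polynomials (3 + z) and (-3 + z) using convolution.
Ascending coefficients: a = [3, 1], b = [-3, 1]. c[0] = 3×-3 = -9; c[1] = 3×1 + 1×-3 = 0; c[2] = 1×1 = 1. Result coefficients: [-9, 0, 1] → -9 + z^2

-9 + z^2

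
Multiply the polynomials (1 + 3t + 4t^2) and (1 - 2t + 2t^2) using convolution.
Ascending coefficients: a = [1, 3, 4], b = [1, -2, 2]. c[0] = 1×1 = 1; c[1] = 1×-2 + 3×1 = 1; c[2] = 1×2 + 3×-2 + 4×1 = 0; c[3] = 3×2 + 4×-2 = -2; c[4] = 4×2 = 8. Result coefficients: [1, 1, 0, -2, 8] → 1 + t - 2t^3 + 8t^4

1 + t - 2t^3 + 8t^4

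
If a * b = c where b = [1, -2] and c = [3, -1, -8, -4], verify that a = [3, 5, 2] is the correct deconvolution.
Forward-compute [3, 5, 2] * [1, -2]: c[0] = 3×1 = 3; c[1] = 3×-2 + 5×1 = -1; c[2] = 5×-2 + 2×1 = -8; c[3] = 2×-2 = -4 → [3, -1, -8, -4]. Matches given c = [3, -1, -8, -4], so verified.

Verified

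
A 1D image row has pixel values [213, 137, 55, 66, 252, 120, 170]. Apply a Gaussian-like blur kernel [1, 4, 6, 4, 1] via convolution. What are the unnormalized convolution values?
Convolve image row [213, 137, 55, 66, 252, 120, 170] with kernel [1, 4, 6, 4, 1]: y[0] = 213×1 = 213; y[1] = 213×4 + 137×1 = 989; y[2] = 213×6 + 137×4 + 55×1 = 1881; y[3] = 213×4 + 137×6 + 55×4 + 66×1 = 1960; y[4] = 213×1 + 137×4 + 55×6 + 66×4 + 252×1 = 1607; y[5] = 137×1 + 55×4 + 66×6 + 252×4 + 120×1 = 1881; y[6] = 55×1 + 66×4 + 252×6 + 120×4 + 170×1 = 2481; y[7] = 66×1 + 252×4 + 120×6 + 170×4 = 2474; y[8] = 252×1 + 120×4 + 170×6 = 1752; y[9] = 120×1 + 170×4 = 800; y[10] = 170×1 = 170 → [213, 989, 1881, 1960, 1607, 1881, 2481, 2474, 1752, 800, 170]. Normalization factor = sum(kernel) = 16.

[213, 989, 1881, 1960, 1607, 1881, 2481, 2474, 1752, 800, 170]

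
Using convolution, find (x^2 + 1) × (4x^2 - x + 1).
Ascending coefficients: a = [1, 0, 1], b = [1, -1, 4]. c[0] = 1×1 = 1; c[1] = 1×-1 + 0×1 = -1; c[2] = 1×4 + 0×-1 + 1×1 = 5; c[3] = 0×4 + 1×-1 = -1; c[4] = 1×4 = 4. Result coefficients: [1, -1, 5, -1, 4] → 4x^4 - x^3 + 5x^2 - x + 1

4x^4 - x^3 + 5x^2 - x + 1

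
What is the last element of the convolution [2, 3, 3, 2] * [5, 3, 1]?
Use y[k] = Σ_i a[i]·b[k-i] at k=5. y[5] = 2×1 = 2

2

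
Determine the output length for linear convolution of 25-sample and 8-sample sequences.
Linear/full convolution length: m + n - 1 = 25 + 8 - 1 = 32

32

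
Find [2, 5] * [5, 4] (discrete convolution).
y[0] = 2×5 = 10; y[1] = 2×4 + 5×5 = 33; y[2] = 5×4 = 20

[10, 33, 20]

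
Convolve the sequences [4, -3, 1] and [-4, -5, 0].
y[0] = 4×-4 = -16; y[1] = 4×-5 + -3×-4 = -8; y[2] = 4×0 + -3×-5 + 1×-4 = 11; y[3] = -3×0 + 1×-5 = -5; y[4] = 1×0 = 0

[-16, -8, 11, -5, 0]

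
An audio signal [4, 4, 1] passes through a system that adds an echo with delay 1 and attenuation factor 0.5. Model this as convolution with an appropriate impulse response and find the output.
Direct-path + delayed-attenuated-path model → impulse response h = [1, 0.5] (1 at lag 0, 0.5 at lag 1). Output y[n] = x[n] + 0.5·x[n - 1] (with x[n] = 0 outside 0..2): y[0] = 4 + 0.5×0 = 4; y[1] = 4 + 0.5×4 = 6.0; y[2] = 1 + 0.5×4 = 3.0; y[3] = 0 + 0.5×1 = 0.5. So y = [4, 6.0, 3.0, 0.5]

[4, 6.0, 3.0, 0.5]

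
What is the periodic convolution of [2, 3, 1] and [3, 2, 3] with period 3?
Use y[k] = Σ_j x[j]·h[(k-j) mod 3]. y[0] = 2×3 + 3×3 + 1×2 = 17; y[1] = 2×2 + 3×3 + 1×3 = 16; y[2] = 2×3 + 3×2 + 1×3 = 15. Result: [17, 16, 15]

[17, 16, 15]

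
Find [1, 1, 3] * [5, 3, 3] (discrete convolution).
y[0] = 1×5 = 5; y[1] = 1×3 + 1×5 = 8; y[2] = 1×3 + 1×3 + 3×5 = 21; y[3] = 1×3 + 3×3 = 12; y[4] = 3×3 = 9

[5, 8, 21, 12, 9]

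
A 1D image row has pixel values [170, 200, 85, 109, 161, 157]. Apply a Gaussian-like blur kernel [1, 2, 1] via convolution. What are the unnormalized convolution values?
Convolve image row [170, 200, 85, 109, 161, 157] with kernel [1, 2, 1]: y[0] = 170×1 = 170; y[1] = 170×2 + 200×1 = 540; y[2] = 170×1 + 200×2 + 85×1 = 655; y[3] = 200×1 + 85×2 + 109×1 = 479; y[4] = 85×1 + 109×2 + 161×1 = 464; y[5] = 109×1 + 161×2 + 157×1 = 588; y[6] = 161×1 + 157×2 = 475; y[7] = 157×1 = 157 → [170, 540, 655, 479, 464, 588, 475, 157]. Normalization factor = sum(kernel) = 4.

[170, 540, 655, 479, 464, 588, 475, 157]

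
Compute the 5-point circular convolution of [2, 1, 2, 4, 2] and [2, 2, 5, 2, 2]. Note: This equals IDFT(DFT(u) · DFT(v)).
Either evaluate y[k] = Σ_j u[j]·v[(k-j) mod 5] directly, or use IDFT(DFT(u) · DFT(v)). y[0] = 2×2 + 1×2 + 2×2 + 4×5 + 2×2 = 34; y[1] = 2×2 + 1×2 + 2×2 + 4×2 + 2×5 = 28; y[2] = 2×5 + 1×2 + 2×2 + 4×2 + 2×2 = 28; y[3] = 2×2 + 1×5 + 2×2 + 4×2 + 2×2 = 25; y[4] = 2×2 + 1×2 + 2×5 + 4×2 + 2×2 = 28. Result: [34, 28, 28, 25, 28]

[34, 28, 28, 25, 28]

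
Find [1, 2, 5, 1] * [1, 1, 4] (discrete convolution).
y[0] = 1×1 = 1; y[1] = 1×1 + 2×1 = 3; y[2] = 1×4 + 2×1 + 5×1 = 11; y[3] = 2×4 + 5×1 + 1×1 = 14; y[4] = 5×4 + 1×1 = 21; y[5] = 1×4 = 4

[1, 3, 11, 14, 21, 4]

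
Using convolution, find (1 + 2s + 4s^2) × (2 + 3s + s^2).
Ascending coefficients: a = [1, 2, 4], b = [2, 3, 1]. c[0] = 1×2 = 2; c[1] = 1×3 + 2×2 = 7; c[2] = 1×1 + 2×3 + 4×2 = 15; c[3] = 2×1 + 4×3 = 14; c[4] = 4×1 = 4. Result coefficients: [2, 7, 15, 14, 4] → 2 + 7s + 15s^2 + 14s^3 + 4s^4

2 + 7s + 15s^2 + 14s^3 + 4s^4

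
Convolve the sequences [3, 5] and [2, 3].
y[0] = 3×2 = 6; y[1] = 3×3 + 5×2 = 19; y[2] = 5×3 = 15

[6, 19, 15]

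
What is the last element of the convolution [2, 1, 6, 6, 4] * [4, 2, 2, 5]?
Use y[k] = Σ_i a[i]·b[k-i] at k=7. y[7] = 4×5 = 20

20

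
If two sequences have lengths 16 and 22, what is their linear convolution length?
Linear/full convolution length: m + n - 1 = 16 + 22 - 1 = 37

37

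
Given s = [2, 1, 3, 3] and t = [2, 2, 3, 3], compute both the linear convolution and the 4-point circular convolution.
Linear: y_lin[0] = 2×2 = 4; y_lin[1] = 2×2 + 1×2 = 6; y_lin[2] = 2×3 + 1×2 + 3×2 = 14; y_lin[3] = 2×3 + 1×3 + 3×2 + 3×2 = 21; y_lin[4] = 1×3 + 3×3 + 3×2 = 18; y_lin[5] = 3×3 + 3×3 = 18; y_lin[6] = 3×3 = 9 → [4, 6, 14, 21, 18, 18, 9]. Circular (length 4): y[0] = 2×2 + 1×3 + 3×3 + 3×2 = 22; y[1] = 2×2 + 1×2 + 3×3 + 3×3 = 24; y[2] = 2×3 + 1×2 + 3×2 + 3×3 = 23; y[3] = 2×3 + 1×3 + 3×2 + 3×2 = 21 → [22, 24, 23, 21]

Linear: [4, 6, 14, 21, 18, 18, 9], Circular: [22, 24, 23, 21]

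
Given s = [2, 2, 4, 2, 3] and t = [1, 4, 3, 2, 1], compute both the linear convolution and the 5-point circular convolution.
Linear: y_lin[0] = 2×1 = 2; y_lin[1] = 2×4 + 2×1 = 10; y_lin[2] = 2×3 + 2×4 + 4×1 = 18; y_lin[3] = 2×2 + 2×3 + 4×4 + 2×1 = 28; y_lin[4] = 2×1 + 2×2 + 4×3 + 2×4 + 3×1 = 29; y_lin[5] = 2×1 + 4×2 + 2×3 + 3×4 = 28; y_lin[6] = 4×1 + 2×2 + 3×3 = 17; y_lin[7] = 2×1 + 3×2 = 8; y_lin[8] = 3×1 = 3 → [2, 10, 18, 28, 29, 28, 17, 8, 3]. Circular (length 5): y[0] = 2×1 + 2×1 + 4×2 + 2×3 + 3×4 = 30; y[1] = 2×4 + 2×1 + 4×1 + 2×2 + 3×3 = 27; y[2] = 2×3 + 2×4 + 4×1 + 2×1 + 3×2 = 26; y[3] = 2×2 + 2×3 + 4×4 + 2×1 + 3×1 = 31; y[4] = 2×1 + 2×2 + 4×3 + 2×4 + 3×1 = 29 → [30, 27, 26, 31, 29]

Linear: [2, 10, 18, 28, 29, 28, 17, 8, 3], Circular: [30, 27, 26, 31, 29]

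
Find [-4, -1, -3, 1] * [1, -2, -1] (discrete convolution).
y[0] = -4×1 = -4; y[1] = -4×-2 + -1×1 = 7; y[2] = -4×-1 + -1×-2 + -3×1 = 3; y[3] = -1×-1 + -3×-2 + 1×1 = 8; y[4] = -3×-1 + 1×-2 = 1; y[5] = 1×-1 = -1

[-4, 7, 3, 8, 1, -1]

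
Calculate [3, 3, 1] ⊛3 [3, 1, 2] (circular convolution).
Use y[k] = Σ_j x[j]·h[(k-j) mod 3]. y[0] = 3×3 + 3×2 + 1×1 = 16; y[1] = 3×1 + 3×3 + 1×2 = 14; y[2] = 3×2 + 3×1 + 1×3 = 12. Result: [16, 14, 12]

[16, 14, 12]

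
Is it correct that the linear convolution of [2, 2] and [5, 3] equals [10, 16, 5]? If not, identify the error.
Recompute linear convolution of [2, 2] and [5, 3]: y[0] = 2×5 = 10; y[1] = 2×3 + 2×5 = 16; y[2] = 2×3 = 6 → [10, 16, 6]. Compare to given [10, 16, 5]: they differ at index 2: given 5, correct 6, so answer: No

No. Error at index 2: given 5, correct 6.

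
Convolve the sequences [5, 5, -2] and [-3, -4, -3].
y[0] = 5×-3 = -15; y[1] = 5×-4 + 5×-3 = -35; y[2] = 5×-3 + 5×-4 + -2×-3 = -29; y[3] = 5×-3 + -2×-4 = -7; y[4] = -2×-3 = 6

[-15, -35, -29, -7, 6]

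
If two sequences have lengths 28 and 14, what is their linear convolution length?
Linear/full convolution length: m + n - 1 = 28 + 14 - 1 = 41

41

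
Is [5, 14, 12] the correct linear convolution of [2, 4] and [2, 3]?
Recompute linear convolution of [2, 4] and [2, 3]: y[0] = 2×2 = 4; y[1] = 2×3 + 4×2 = 14; y[2] = 4×3 = 12 → [4, 14, 12]. Compare to given [5, 14, 12]: they differ at index 0: given 5, correct 4, so answer: No

No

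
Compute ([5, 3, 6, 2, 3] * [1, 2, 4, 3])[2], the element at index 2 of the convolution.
Use y[k] = Σ_i a[i]·b[k-i] at k=2. y[2] = 5×4 + 3×2 + 6×1 = 32

32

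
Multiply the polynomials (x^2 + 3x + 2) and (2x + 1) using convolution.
Ascending coefficients: a = [2, 3, 1], b = [1, 2]. c[0] = 2×1 = 2; c[1] = 2×2 + 3×1 = 7; c[2] = 3×2 + 1×1 = 7; c[3] = 1×2 = 2. Result coefficients: [2, 7, 7, 2] → 2x^3 + 7x^2 + 7x + 2

2x^3 + 7x^2 + 7x + 2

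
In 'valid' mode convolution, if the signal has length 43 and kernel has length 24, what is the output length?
'Valid' mode counts only positions where the kernel fully overlaps the signal: m - n + 1 = 43 - 24 + 1 = 20

20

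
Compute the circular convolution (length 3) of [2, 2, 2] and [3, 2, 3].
Use y[k] = Σ_j u[j]·v[(k-j) mod 3]. y[0] = 2×3 + 2×3 + 2×2 = 16; y[1] = 2×2 + 2×3 + 2×3 = 16; y[2] = 2×3 + 2×2 + 2×3 = 16. Result: [16, 16, 16]

[16, 16, 16]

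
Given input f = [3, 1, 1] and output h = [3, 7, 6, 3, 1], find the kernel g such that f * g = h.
Output length 5 = len(f) + len(g) - 1 ⇒ len(g) = 3. Solve g forward using g[k] = (h[k] - Σ_{i≥1} f[i]·g[k-i]) / f[0]: g[0] = h[0] / f[0] = 3 / 3 = 1; g[1] = (h[1] - 1×1) / f[0] = (7 - 1×1) / 3 = 2; g[2] = (h[2] - 1×2 - 1×1) / f[0] = (6 - 1×2 - 1×1) / 3 = 1. So g = [1, 2, 1]. Forward-check [3, 1, 1] * [1, 2, 1]: h[0] = 3×1 = 3; h[1] = 3×2 + 1×1 = 7; h[2] = 3×1 + 1×2 + 1×1 = 6; h[3] = 1×1 + 1×2 = 3; h[4] = 1×1 = 1 → [3, 7, 6, 3, 1] ✓

[1, 2, 1]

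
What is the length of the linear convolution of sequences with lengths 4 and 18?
Linear/full convolution length: m + n - 1 = 4 + 18 - 1 = 21

21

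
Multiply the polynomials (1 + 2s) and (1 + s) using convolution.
Ascending coefficients: a = [1, 2], b = [1, 1]. c[0] = 1×1 = 1; c[1] = 1×1 + 2×1 = 3; c[2] = 2×1 = 2. Result coefficients: [1, 3, 2] → 1 + 3s + 2s^2

1 + 3s + 2s^2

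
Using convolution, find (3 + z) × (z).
Ascending coefficients: a = [3, 1], b = [0, 1]. c[0] = 3×0 = 0; c[1] = 3×1 + 1×0 = 3; c[2] = 1×1 = 1. Result coefficients: [0, 3, 1] → 3z + z^2

3z + z^2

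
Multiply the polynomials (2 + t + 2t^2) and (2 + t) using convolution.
Ascending coefficients: a = [2, 1, 2], b = [2, 1]. c[0] = 2×2 = 4; c[1] = 2×1 + 1×2 = 4; c[2] = 1×1 + 2×2 = 5; c[3] = 2×1 = 2. Result coefficients: [4, 4, 5, 2] → 4 + 4t + 5t^2 + 2t^3

4 + 4t + 5t^2 + 2t^3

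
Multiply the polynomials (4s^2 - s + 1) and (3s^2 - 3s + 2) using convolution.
Ascending coefficients: a = [1, -1, 4], b = [2, -3, 3]. c[0] = 1×2 = 2; c[1] = 1×-3 + -1×2 = -5; c[2] = 1×3 + -1×-3 + 4×2 = 14; c[3] = -1×3 + 4×-3 = -15; c[4] = 4×3 = 12. Result coefficients: [2, -5, 14, -15, 12] → 12s^4 - 15s^3 + 14s^2 - 5s + 2

12s^4 - 15s^3 + 14s^2 - 5s + 2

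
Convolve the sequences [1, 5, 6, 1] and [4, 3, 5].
y[0] = 1×4 = 4; y[1] = 1×3 + 5×4 = 23; y[2] = 1×5 + 5×3 + 6×4 = 44; y[3] = 5×5 + 6×3 + 1×4 = 47; y[4] = 6×5 + 1×3 = 33; y[5] = 1×5 = 5

[4, 23, 44, 47, 33, 5]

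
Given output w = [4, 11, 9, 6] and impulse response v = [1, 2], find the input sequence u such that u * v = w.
Deconvolve w=[4, 11, 9, 6] by v=[1, 2]. Since v[0]=1, solve forward: u[0] = w[0] / 1 = 4; u[1] = (w[1] - 4×2) / 1 = 3; u[2] = (w[2] - 3×2) / 1 = 3. So u = [4, 3, 3]. Check by forward convolution: w[0] = 4×1 = 4; w[1] = 4×2 + 3×1 = 11; w[2] = 3×2 + 3×1 = 9; w[3] = 3×2 = 6

[4, 3, 3]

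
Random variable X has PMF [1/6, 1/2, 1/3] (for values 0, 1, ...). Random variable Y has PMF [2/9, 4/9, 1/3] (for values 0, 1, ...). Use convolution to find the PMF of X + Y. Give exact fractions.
P(X+Y=k) = Σ_i P(X=i)·P(Y=k-i) — a convolution of [1/6, 1/2, 1/3] and [2/9, 4/9, 1/3]. P(X+Y=0) = (1/6)×(2/9) = 1/27; P(X+Y=1) = (1/6)×(4/9) + (1/2)×(2/9) = 2/27 + 1/9 = 5/27; P(X+Y=2) = (1/6)×(1/3) + (1/2)×(4/9) + (1/3)×(2/9) = 1/18 + 2/9 + 2/27 = 19/54; P(X+Y=3) = (1/2)×(1/3) + (1/3)×(4/9) = 1/6 + 4/27 = 17/54; P(X+Y=4) = (1/3)×(1/3) = 1/9. PMF: [1/27, 5/27, 19/54, 17/54, 1/9] (sums to 1 ✓)

[1/27, 5/27, 19/54, 17/54, 1/9]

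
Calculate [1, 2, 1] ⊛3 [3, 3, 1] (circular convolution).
Use y[k] = Σ_j u[j]·v[(k-j) mod 3]. y[0] = 1×3 + 2×1 + 1×3 = 8; y[1] = 1×3 + 2×3 + 1×1 = 10; y[2] = 1×1 + 2×3 + 1×3 = 10. Result: [8, 10, 10]

[8, 10, 10]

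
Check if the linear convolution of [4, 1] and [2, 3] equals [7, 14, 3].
Recompute linear convolution of [4, 1] and [2, 3]: y[0] = 4×2 = 8; y[1] = 4×3 + 1×2 = 14; y[2] = 1×3 = 3 → [8, 14, 3]. Compare to given [7, 14, 3]: they differ at index 0: given 7, correct 8, so answer: No

No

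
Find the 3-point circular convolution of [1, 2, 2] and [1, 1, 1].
Use y[k] = Σ_j u[j]·v[(k-j) mod 3]. y[0] = 1×1 + 2×1 + 2×1 = 5; y[1] = 1×1 + 2×1 + 2×1 = 5; y[2] = 1×1 + 2×1 + 2×1 = 5. Result: [5, 5, 5]

[5, 5, 5]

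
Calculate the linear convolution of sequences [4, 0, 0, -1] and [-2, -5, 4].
y[0] = 4×-2 = -8; y[1] = 4×-5 + 0×-2 = -20; y[2] = 4×4 + 0×-5 + 0×-2 = 16; y[3] = 0×4 + 0×-5 + -1×-2 = 2; y[4] = 0×4 + -1×-5 = 5; y[5] = -1×4 = -4

[-8, -20, 16, 2, 5, -4]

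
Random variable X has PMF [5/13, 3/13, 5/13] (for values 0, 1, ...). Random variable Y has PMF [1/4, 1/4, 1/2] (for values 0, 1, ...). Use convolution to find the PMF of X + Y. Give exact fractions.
P(X+Y=k) = Σ_i P(X=i)·P(Y=k-i) — a convolution of [5/13, 3/13, 5/13] and [1/4, 1/4, 1/2]. P(X+Y=0) = (5/13)×(1/4) = 5/52; P(X+Y=1) = (5/13)×(1/4) + (3/13)×(1/4) = 5/52 + 3/52 = 2/13; P(X+Y=2) = (5/13)×(1/2) + (3/13)×(1/4) + (5/13)×(1/4) = 5/26 + 3/52 + 5/52 = 9/26; P(X+Y=3) = (3/13)×(1/2) + (5/13)×(1/4) = 3/26 + 5/52 = 11/52; P(X+Y=4) = (5/13)×(1/2) = 5/26. PMF: [5/52, 2/13, 9/26, 11/52, 5/26] (sums to 1 ✓)

[5/52, 2/13, 9/26, 11/52, 5/26]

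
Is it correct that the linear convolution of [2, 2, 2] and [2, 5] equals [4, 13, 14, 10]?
Recompute linear convolution of [2, 2, 2] and [2, 5]: y[0] = 2×2 = 4; y[1] = 2×5 + 2×2 = 14; y[2] = 2×5 + 2×2 = 14; y[3] = 2×5 = 10 → [4, 14, 14, 10]. Compare to given [4, 13, 14, 10]: they differ at index 1: given 13, correct 14, so answer: No

No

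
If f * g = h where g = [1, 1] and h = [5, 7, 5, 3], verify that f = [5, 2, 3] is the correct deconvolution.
Forward-compute [5, 2, 3] * [1, 1]: h[0] = 5×1 = 5; h[1] = 5×1 + 2×1 = 7; h[2] = 2×1 + 3×1 = 5; h[3] = 3×1 = 3 → [5, 7, 5, 3]. Matches given h = [5, 7, 5, 3], so verified.

Verified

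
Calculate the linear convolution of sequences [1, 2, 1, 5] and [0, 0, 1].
y[0] = 1×0 = 0; y[1] = 1×0 + 2×0 = 0; y[2] = 1×1 + 2×0 + 1×0 = 1; y[3] = 2×1 + 1×0 + 5×0 = 2; y[4] = 1×1 + 5×0 = 1; y[5] = 5×1 = 5

[0, 0, 1, 2, 1, 5]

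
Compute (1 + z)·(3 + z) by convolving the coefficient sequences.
Ascending coefficients: a = [1, 1], b = [3, 1]. c[0] = 1×3 = 3; c[1] = 1×1 + 1×3 = 4; c[2] = 1×1 = 1. Result coefficients: [3, 4, 1] → 3 + 4z + z^2

3 + 4z + z^2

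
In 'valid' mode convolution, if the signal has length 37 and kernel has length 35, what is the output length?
'Valid' mode counts only positions where the kernel fully overlaps the signal: m - n + 1 = 37 - 35 + 1 = 3

3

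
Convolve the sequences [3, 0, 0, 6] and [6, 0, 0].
y[0] = 3×6 = 18; y[1] = 3×0 + 0×6 = 0; y[2] = 3×0 + 0×0 + 0×6 = 0; y[3] = 0×0 + 0×0 + 6×6 = 36; y[4] = 0×0 + 6×0 = 0; y[5] = 6×0 = 0

[18, 0, 0, 36, 0, 0]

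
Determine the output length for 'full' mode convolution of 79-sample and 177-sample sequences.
Linear/full convolution length: m + n - 1 = 79 + 177 - 1 = 255

255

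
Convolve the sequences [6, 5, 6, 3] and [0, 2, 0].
y[0] = 6×0 = 0; y[1] = 6×2 + 5×0 = 12; y[2] = 6×0 + 5×2 + 6×0 = 10; y[3] = 5×0 + 6×2 + 3×0 = 12; y[4] = 6×0 + 3×2 = 6; y[5] = 3×0 = 0

[0, 12, 10, 12, 6, 0]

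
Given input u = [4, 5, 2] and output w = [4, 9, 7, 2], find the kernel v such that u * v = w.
Output length 4 = len(u) + len(v) - 1 ⇒ len(v) = 2. Solve v forward using v[k] = (w[k] - Σ_{i≥1} u[i]·v[k-i]) / u[0]: v[0] = w[0] / u[0] = 4 / 4 = 1; v[1] = (w[1] - 5×1) / u[0] = (9 - 5×1) / 4 = 1. So v = [1, 1]. Forward-check [4, 5, 2] * [1, 1]: w[0] = 4×1 = 4; w[1] = 4×1 + 5×1 = 9; w[2] = 5×1 + 2×1 = 7; w[3] = 2×1 = 2 → [4, 9, 7, 2] ✓

[1, 1]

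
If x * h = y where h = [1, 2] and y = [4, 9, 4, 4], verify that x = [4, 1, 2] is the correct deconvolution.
Forward-compute [4, 1, 2] * [1, 2]: y[0] = 4×1 = 4; y[1] = 4×2 + 1×1 = 9; y[2] = 1×2 + 2×1 = 4; y[3] = 2×2 = 4 → [4, 9, 4, 4]. Matches given y = [4, 9, 4, 4], so verified.

Verified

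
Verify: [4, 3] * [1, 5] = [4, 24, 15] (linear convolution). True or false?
Recompute linear convolution of [4, 3] and [1, 5]: y[0] = 4×1 = 4; y[1] = 4×5 + 3×1 = 23; y[2] = 3×5 = 15 → [4, 23, 15]. Compare to given [4, 24, 15]: they differ at index 1: given 24, correct 23, so answer: No

No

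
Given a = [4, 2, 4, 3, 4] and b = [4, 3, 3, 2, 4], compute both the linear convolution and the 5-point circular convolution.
Linear: y_lin[0] = 4×4 = 16; y_lin[1] = 4×3 + 2×4 = 20; y_lin[2] = 4×3 + 2×3 + 4×4 = 34; y_lin[3] = 4×2 + 2×3 + 4×3 + 3×4 = 38; y_lin[4] = 4×4 + 2×2 + 4×3 + 3×3 + 4×4 = 57; y_lin[5] = 2×4 + 4×2 + 3×3 + 4×3 = 37; y_lin[6] = 4×4 + 3×2 + 4×3 = 34; y_lin[7] = 3×4 + 4×2 = 20; y_lin[8] = 4×4 = 16 → [16, 20, 34, 38, 57, 37, 34, 20, 16]. Circular (length 5): y[0] = 4×4 + 2×4 + 4×2 + 3×3 + 4×3 = 53; y[1] = 4×3 + 2×4 + 4×4 + 3×2 + 4×3 = 54; y[2] = 4×3 + 2×3 + 4×4 + 3×4 + 4×2 = 54; y[3] = 4×2 + 2×3 + 4×3 + 3×4 + 4×4 = 54; y[4] = 4×4 + 2×2 + 4×3 + 3×3 + 4×4 = 57 → [53, 54, 54, 54, 57]

Linear: [16, 20, 34, 38, 57, 37, 34, 20, 16], Circular: [53, 54, 54, 54, 57]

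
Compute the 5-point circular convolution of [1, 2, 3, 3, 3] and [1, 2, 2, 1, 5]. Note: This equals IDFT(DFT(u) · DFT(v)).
Either evaluate y[k] = Σ_j u[j]·v[(k-j) mod 5] directly, or use IDFT(DFT(u) · DFT(v)). y[0] = 1×1 + 2×5 + 3×1 + 3×2 + 3×2 = 26; y[1] = 1×2 + 2×1 + 3×5 + 3×1 + 3×2 = 28; y[2] = 1×2 + 2×2 + 3×1 + 3×5 + 3×1 = 27; y[3] = 1×1 + 2×2 + 3×2 + 3×1 + 3×5 = 29; y[4] = 1×5 + 2×1 + 3×2 + 3×2 + 3×1 = 22. Result: [26, 28, 27, 29, 22]

[26, 28, 27, 29, 22]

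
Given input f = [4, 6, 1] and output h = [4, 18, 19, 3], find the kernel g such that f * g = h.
Output length 4 = len(f) + len(g) - 1 ⇒ len(g) = 2. Solve g forward using g[k] = (h[k] - Σ_{i≥1} f[i]·g[k-i]) / f[0]: g[0] = h[0] / f[0] = 4 / 4 = 1; g[1] = (h[1] - 6×1) / f[0] = (18 - 6×1) / 4 = 3. So g = [1, 3]. Forward-check [4, 6, 1] * [1, 3]: h[0] = 4×1 = 4; h[1] = 4×3 + 6×1 = 18; h[2] = 6×3 + 1×1 = 19; h[3] = 1×3 = 3 → [4, 18, 19, 3] ✓

[1, 3]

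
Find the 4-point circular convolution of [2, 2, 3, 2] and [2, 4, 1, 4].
Use y[k] = Σ_j u[j]·v[(k-j) mod 4]. y[0] = 2×2 + 2×4 + 3×1 + 2×4 = 23; y[1] = 2×4 + 2×2 + 3×4 + 2×1 = 26; y[2] = 2×1 + 2×4 + 3×2 + 2×4 = 24; y[3] = 2×4 + 2×1 + 3×4 + 2×2 = 26. Result: [23, 26, 24, 26]

[23, 26, 24, 26]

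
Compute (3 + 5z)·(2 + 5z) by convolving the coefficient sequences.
Ascending coefficients: a = [3, 5], b = [2, 5]. c[0] = 3×2 = 6; c[1] = 3×5 + 5×2 = 25; c[2] = 5×5 = 25. Result coefficients: [6, 25, 25] → 6 + 25z + 25z^2

6 + 25z + 25z^2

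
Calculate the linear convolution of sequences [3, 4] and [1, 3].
y[0] = 3×1 = 3; y[1] = 3×3 + 4×1 = 13; y[2] = 4×3 = 12

[3, 13, 12]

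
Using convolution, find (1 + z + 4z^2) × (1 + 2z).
Ascending coefficients: a = [1, 1, 4], b = [1, 2]. c[0] = 1×1 = 1; c[1] = 1×2 + 1×1 = 3; c[2] = 1×2 + 4×1 = 6; c[3] = 4×2 = 8. Result coefficients: [1, 3, 6, 8] → 1 + 3z + 6z^2 + 8z^3

1 + 3z + 6z^2 + 8z^3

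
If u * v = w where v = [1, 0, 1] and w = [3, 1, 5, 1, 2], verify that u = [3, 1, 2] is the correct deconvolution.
Forward-compute [3, 1, 2] * [1, 0, 1]: w[0] = 3×1 = 3; w[1] = 3×0 + 1×1 = 1; w[2] = 3×1 + 1×0 + 2×1 = 5; w[3] = 1×1 + 2×0 = 1; w[4] = 2×1 = 2 → [3, 1, 5, 1, 2]. Matches given w = [3, 1, 5, 1, 2], so verified.

Verified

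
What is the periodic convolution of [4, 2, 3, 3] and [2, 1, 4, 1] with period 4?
Use y[k] = Σ_j x[j]·h[(k-j) mod 4]. y[0] = 4×2 + 2×1 + 3×4 + 3×1 = 25; y[1] = 4×1 + 2×2 + 3×1 + 3×4 = 23; y[2] = 4×4 + 2×1 + 3×2 + 3×1 = 27; y[3] = 4×1 + 2×4 + 3×1 + 3×2 = 21. Result: [25, 23, 27, 21]

[25, 23, 27, 21]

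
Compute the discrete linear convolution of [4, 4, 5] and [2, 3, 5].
y[0] = 4×2 = 8; y[1] = 4×3 + 4×2 = 20; y[2] = 4×5 + 4×3 + 5×2 = 42; y[3] = 4×5 + 5×3 = 35; y[4] = 5×5 = 25

[8, 20, 42, 35, 25]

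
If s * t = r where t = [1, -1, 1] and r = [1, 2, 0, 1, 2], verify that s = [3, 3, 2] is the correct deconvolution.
Forward-compute [3, 3, 2] * [1, -1, 1]: r[0] = 3×1 = 3; r[1] = 3×-1 + 3×1 = 0; r[2] = 3×1 + 3×-1 + 2×1 = 2; r[3] = 3×1 + 2×-1 = 1; r[4] = 2×1 = 2 → [3, 0, 2, 1, 2]. Does not match given r = [1, 2, 0, 1, 2].

Not verified. [3, 3, 2] * [1, -1, 1] = [3, 0, 2, 1, 2], which differs from [1, 2, 0, 1, 2] at index 0.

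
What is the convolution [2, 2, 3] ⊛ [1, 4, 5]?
y[0] = 2×1 = 2; y[1] = 2×4 + 2×1 = 10; y[2] = 2×5 + 2×4 + 3×1 = 21; y[3] = 2×5 + 3×4 = 22; y[4] = 3×5 = 15

[2, 10, 21, 22, 15]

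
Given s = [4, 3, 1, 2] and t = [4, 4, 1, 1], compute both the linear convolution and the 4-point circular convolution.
Linear: y_lin[0] = 4×4 = 16; y_lin[1] = 4×4 + 3×4 = 28; y_lin[2] = 4×1 + 3×4 + 1×4 = 20; y_lin[3] = 4×1 + 3×1 + 1×4 + 2×4 = 19; y_lin[4] = 3×1 + 1×1 + 2×4 = 12; y_lin[5] = 1×1 + 2×1 = 3; y_lin[6] = 2×1 = 2 → [16, 28, 20, 19, 12, 3, 2]. Circular (length 4): y[0] = 4×4 + 3×1 + 1×1 + 2×4 = 28; y[1] = 4×4 + 3×4 + 1×1 + 2×1 = 31; y[2] = 4×1 + 3×4 + 1×4 + 2×1 = 22; y[3] = 4×1 + 3×1 + 1×4 + 2×4 = 19 → [28, 31, 22, 19]

Linear: [16, 28, 20, 19, 12, 3, 2], Circular: [28, 31, 22, 19]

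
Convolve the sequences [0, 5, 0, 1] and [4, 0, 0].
y[0] = 0×4 = 0; y[1] = 0×0 + 5×4 = 20; y[2] = 0×0 + 5×0 + 0×4 = 0; y[3] = 5×0 + 0×0 + 1×4 = 4; y[4] = 0×0 + 1×0 = 0; y[5] = 1×0 = 0

[0, 20, 0, 4, 0, 0]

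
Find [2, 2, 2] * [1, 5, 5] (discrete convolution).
y[0] = 2×1 = 2; y[1] = 2×5 + 2×1 = 12; y[2] = 2×5 + 2×5 + 2×1 = 22; y[3] = 2×5 + 2×5 = 20; y[4] = 2×5 = 10

[2, 12, 22, 20, 10]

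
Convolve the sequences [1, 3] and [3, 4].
y[0] = 1×3 = 3; y[1] = 1×4 + 3×3 = 13; y[2] = 3×4 = 12

[3, 13, 12]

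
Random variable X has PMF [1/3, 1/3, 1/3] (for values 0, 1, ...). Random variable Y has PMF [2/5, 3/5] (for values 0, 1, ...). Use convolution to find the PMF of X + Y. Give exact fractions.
P(X+Y=k) = Σ_i P(X=i)·P(Y=k-i) — a convolution of [1/3, 1/3, 1/3] and [2/5, 3/5]. P(X+Y=0) = (1/3)×(2/5) = 2/15; P(X+Y=1) = (1/3)×(3/5) + (1/3)×(2/5) = 1/5 + 2/15 = 1/3; P(X+Y=2) = (1/3)×(3/5) + (1/3)×(2/5) = 1/5 + 2/15 = 1/3; P(X+Y=3) = (1/3)×(3/5) = 1/5. PMF: [2/15, 1/3, 1/3, 1/5] (sums to 1 ✓)

[2/15, 1/3, 1/3, 1/5]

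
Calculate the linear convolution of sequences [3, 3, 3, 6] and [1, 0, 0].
y[0] = 3×1 = 3; y[1] = 3×0 + 3×1 = 3; y[2] = 3×0 + 3×0 + 3×1 = 3; y[3] = 3×0 + 3×0 + 6×1 = 6; y[4] = 3×0 + 6×0 = 0; y[5] = 6×0 = 0

[3, 3, 3, 6, 0, 0]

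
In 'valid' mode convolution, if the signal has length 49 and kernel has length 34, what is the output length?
'Valid' mode counts only positions where the kernel fully overlaps the signal: m - n + 1 = 49 - 34 + 1 = 16

16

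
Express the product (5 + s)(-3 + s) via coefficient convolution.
Ascending coefficients: a = [5, 1], b = [-3, 1]. c[0] = 5×-3 = -15; c[1] = 5×1 + 1×-3 = 2; c[2] = 1×1 = 1. Result coefficients: [-15, 2, 1] → -15 + 2s + s^2

-15 + 2s + s^2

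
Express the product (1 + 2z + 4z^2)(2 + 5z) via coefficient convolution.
Ascending coefficients: a = [1, 2, 4], b = [2, 5]. c[0] = 1×2 = 2; c[1] = 1×5 + 2×2 = 9; c[2] = 2×5 + 4×2 = 18; c[3] = 4×5 = 20. Result coefficients: [2, 9, 18, 20] → 2 + 9z + 18z^2 + 20z^3

2 + 9z + 18z^2 + 20z^3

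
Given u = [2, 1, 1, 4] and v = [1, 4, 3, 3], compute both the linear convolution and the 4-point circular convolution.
Linear: y_lin[0] = 2×1 = 2; y_lin[1] = 2×4 + 1×1 = 9; y_lin[2] = 2×3 + 1×4 + 1×1 = 11; y_lin[3] = 2×3 + 1×3 + 1×4 + 4×1 = 17; y_lin[4] = 1×3 + 1×3 + 4×4 = 22; y_lin[5] = 1×3 + 4×3 = 15; y_lin[6] = 4×3 = 12 → [2, 9, 11, 17, 22, 15, 12]. Circular (length 4): y[0] = 2×1 + 1×3 + 1×3 + 4×4 = 24; y[1] = 2×4 + 1×1 + 1×3 + 4×3 = 24; y[2] = 2×3 + 1×4 + 1×1 + 4×3 = 23; y[3] = 2×3 + 1×3 + 1×4 + 4×1 = 17 → [24, 24, 23, 17]

Linear: [2, 9, 11, 17, 22, 15, 12], Circular: [24, 24, 23, 17]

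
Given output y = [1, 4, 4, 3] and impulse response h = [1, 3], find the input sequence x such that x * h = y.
Deconvolve y=[1, 4, 4, 3] by h=[1, 3]. Since h[0]=1, solve forward: x[0] = y[0] / 1 = 1; x[1] = (y[1] - 1×3) / 1 = 1; x[2] = (y[2] - 1×3) / 1 = 1. So x = [1, 1, 1]. Check by forward convolution: y[0] = 1×1 = 1; y[1] = 1×3 + 1×1 = 4; y[2] = 1×3 + 1×1 = 4; y[3] = 1×3 = 3

[1, 1, 1]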